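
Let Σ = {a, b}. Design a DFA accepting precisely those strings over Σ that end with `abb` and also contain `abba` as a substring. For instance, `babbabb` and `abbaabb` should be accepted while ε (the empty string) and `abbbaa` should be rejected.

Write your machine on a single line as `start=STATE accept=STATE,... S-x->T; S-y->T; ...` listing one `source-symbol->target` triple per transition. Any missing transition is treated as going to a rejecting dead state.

Build one automaton per condition and run them in lockstep. The first has 4 states tracking how much of the suffix `abb` has currently been matched; the second has 5 states tracking whether and how much of `abba` has been seen. A product state is a pair (one from each), accepting exactly when both do.
With 8 states:
        a   b  
>  q0   q1  q0 
   q1   q1  q2 
   q2   q1  q3 
   q3   q4  q0 
   q4   q4  q5 
   q5   q4  q6 
 * q6   q4  q7 
   q7   q4  q7 
(> = start, * = accepting)

start=q0; accept=q6; q0-a->q1; q0-b->q0; q1-a->q1; q1-b->q2; q2-a->q1; q2-b->q3; q3-a->q4; q3-b->q0; q4-a->q4; q4-b->q5; q5-a->q4; q5-b->q6; q6-a->q4; q6-b->q7; q7-a->q4; q7-b->q7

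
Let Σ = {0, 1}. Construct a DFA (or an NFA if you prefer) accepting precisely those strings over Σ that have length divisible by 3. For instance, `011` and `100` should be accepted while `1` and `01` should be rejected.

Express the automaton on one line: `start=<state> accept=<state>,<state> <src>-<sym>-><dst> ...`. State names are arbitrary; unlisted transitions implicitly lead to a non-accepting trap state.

start=q0 accept=q0 q0-0->q1 q0-1->q1 q1-0->q2 q1-1->q2 q2-0->q0 q2-1->q0

Count input length modulo 3: every symbol advances one step around the cycle q0 → q1 → q2 → q0. Accept at q0.
A 3-state machine:
        0   1  
>* q0   q1  q1 
   q1   q2  q2 
   q2   q0  q0 
(> = start, * = accepting)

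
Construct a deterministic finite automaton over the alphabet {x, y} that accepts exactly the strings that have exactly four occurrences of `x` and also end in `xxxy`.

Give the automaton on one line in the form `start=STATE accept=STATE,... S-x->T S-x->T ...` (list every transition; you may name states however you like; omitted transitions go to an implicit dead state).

start=A accept=M A-x->B A-y->A B-x->C B-y->D C-x->E C-y->F D-x->G D-y->D E-x->H E-y->I F-x->J F-y->F G-x->K G-y->F H-x->L H-y->M I-x->N I-y->O J-x->P J-y->O K-x->H K-y->O L-x->L L-y->Q M-x->R M-y->S N-x->T N-y->S O-x->N O-y->O P-x->L P-y->S Q-x->R Q-y->U R-x->T R-y->U S-x->R S-y->S T-x->L T-y->U U-x->R U-y->U

Build one automaton per condition and run them in lockstep. The first has 6 states tracking the count of `x`s, saturating at 5; the second has 5 states tracking how much of the suffix `xxxy` has currently been matched. A product state is a pair (one from each), accepting exactly when both do.
21 states suffice.
       x  y 
>  A   B  A 
   B   C  D 
   C   E  F 
   D   G  D 
   E   H  I 
   F   J  F 
   G   K  F 
   H   L  M 
   I   N  O 
   J   P  O 
   K   H  O 
   L   L  Q 
 * M   R  S 
   N   T  S 
   O   N  O 
   P   L  S 
   Q   R  U 
   R   T  U 
   S   R  S 
   T   L  U 
   U   R  U 
(> = start, * = accepting)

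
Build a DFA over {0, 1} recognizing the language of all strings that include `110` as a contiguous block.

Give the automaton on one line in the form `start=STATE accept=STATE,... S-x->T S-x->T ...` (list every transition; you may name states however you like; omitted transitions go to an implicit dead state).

start=q0 accept=q3 q0-0->q0 q0-1->q1 q1-0->q0 q1-1->q2 q2-0->q3 q2-1->q2 q3-0->q3 q3-1->q3

Track how much of `110` has been matched so far: state q0 is no progress, q3 is the absorbing accept state reached once `110` has occurred. Intermediate states record partial matches; on a mismatch, fall back to the longest reusable overlap.
With 4 states:
        0   1  
>  q0   q0  q1 
   q1   q0  q2 
   q2   q3  q2 
 * q3   q3  q3 
(> = start, * = accepting)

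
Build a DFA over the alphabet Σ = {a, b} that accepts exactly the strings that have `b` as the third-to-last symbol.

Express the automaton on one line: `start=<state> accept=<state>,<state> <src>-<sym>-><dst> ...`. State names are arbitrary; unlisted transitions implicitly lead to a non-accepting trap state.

start=s0 accept=s11,s12,s13,s14 s0-a->s1 s0-b->s2 s1-a->s3 s1-b->s4 s2-a->s5 s2-b->s6 s3-a->s7 s3-b->s8 s4-a->s9 s4-b->s10 s5-a->s11 s5-b->s12 s6-a->s13 s6-b->s14 s7-a->s7 s7-b->s8 s8-a->s9 s8-b->s10 s9-a->s11 s9-b->s12 s10-a->s13 s10-b->s14 s11-a->s7 s11-b->s8 s12-a->s9 s12-b->s10 s13-a->s11 s13-b->s12 s14-a->s13 s14-b->s14

A DFA must remember the last 3 symbols (since which symbol is third-to-last isn't known until the input ends). Use one state per possible window of the last ≤3 symbols; accept from those whose window starts with `b`.
15 states suffice.
          a    b  
>  s0     s1   s2 
   s1     s3   s4 
   s2     s5   s6 
   s3     s7   s8 
   s4     s9  s10 
   s5    s11  s12 
   s6    s13  s14 
   s7     s7   s8 
   s8     s9  s10 
   s9    s11  s12 
   s10   s13  s14 
 * s11    s7   s8 
 * s12    s9  s10 
 * s13   s11  s12 
 * s14   s13  s14 
(> = start, * = accepting)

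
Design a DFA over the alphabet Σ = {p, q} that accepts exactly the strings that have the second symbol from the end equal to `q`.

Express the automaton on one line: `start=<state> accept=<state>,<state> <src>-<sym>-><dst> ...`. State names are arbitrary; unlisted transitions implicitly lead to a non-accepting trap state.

start=S0 accept=S5,S6 S0-p->S1 S0-q->S2 S1-p->S3 S1-q->S4 S2-p->S5 S2-q->S6 S3-p->S3 S3-q->S4 S4-p->S5 S4-q->S6 S5-p->S3 S5-q->S4 S6-p->S5 S6-q->S6

Because acceptance depends on a position counted from the end, the machine has to buffer the most recent 2 symbols. Make each state the string of the last up-to-2 symbols read; on input `x` shift the window left and append `x`. Accept when the buffered window has length 2 and begins with `q`.
7 states suffice.
        p   q  
>  S0   S1  S2 
   S1   S3  S4 
   S2   S5  S6 
   S3   S3  S4 
   S4   S5  S6 
 * S5   S3  S4 
 * S6   S5  S6 
(> = start, * = accepting)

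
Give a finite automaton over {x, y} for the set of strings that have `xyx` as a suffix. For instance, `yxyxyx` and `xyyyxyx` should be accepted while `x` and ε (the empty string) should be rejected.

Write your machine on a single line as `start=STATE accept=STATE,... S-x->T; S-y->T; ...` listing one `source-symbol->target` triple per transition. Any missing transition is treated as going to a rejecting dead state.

start=A; accept=D; A-x->B; A-y->A; B-x->B; B-y->C; C-x->D; C-y->A; D-x->B; D-y->C

Remember how much of `xyx` the current input suffix matches. State A means no match yet; B means the last symbol is `x`; C means the last 2 symbols are `xy`; D means the last 3 symbols are `xyx`. Only D accepts. On a mismatch, fall back to the longest proper suffix that is still a prefix of `xyx`.
4 states suffice.
       x  y 
>  A   B  A 
   B   B  C 
   C   D  A 
 * D   B  C 
(> = start, * = accepting)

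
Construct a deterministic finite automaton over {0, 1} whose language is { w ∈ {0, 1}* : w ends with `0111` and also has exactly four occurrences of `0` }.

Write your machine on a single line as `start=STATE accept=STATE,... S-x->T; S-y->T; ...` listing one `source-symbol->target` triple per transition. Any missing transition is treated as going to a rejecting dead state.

Build one automaton per condition and run them in lockstep. The first has 5 states tracking how much of the suffix `0111` has currently been matched; the second has 6 states tracking the count of `0`s, saturating at 5. A product state is a pair (one from each), accepting exactly when both do. Equivalent product states are then merged.
9 states suffice.
       0  1 
>  A   B  A 
   B   C  B 
   C   D  C 
   D   E  D 
   E   F  G 
   F   F  F 
   G   F  H 
   H   F  I 
 * I   F  F 
(> = start, * = accepting)

start=A; accept=I; A-0->B; A-1->A; B-0->C; B-1->B; C-0->D; C-1->C; D-0->E; D-1->D; E-0->F; E-1->G; F-0->F; F-1->F; G-0->F; G-1->H; H-0->F; H-1->I; I-0->F; I-1->F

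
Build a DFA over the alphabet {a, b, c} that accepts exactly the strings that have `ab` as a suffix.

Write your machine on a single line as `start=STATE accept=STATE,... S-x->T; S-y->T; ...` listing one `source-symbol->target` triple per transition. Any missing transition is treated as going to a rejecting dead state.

start=s0; accept=s2; s0-a->s1; s0-b->s0; s0-c->s0; s1-a->s1; s1-b->s2; s1-c->s0; s2-a->s1; s2-b->s0; s2-c->s0

Let each state record the length of the longest suffix of the input read so far that is also a prefix of `ab`. s1 means the last symbol is `a`; s2 means the last 2 symbols are `ab`. Accept only at s2, where the string currently ends in `ab`.
3 states suffice.
        a   b   c  
>  s0   s1  s0  s0 
   s1   s1  s2  s0 
 * s2   s1  s0  s0 
(> = start, * = accepting)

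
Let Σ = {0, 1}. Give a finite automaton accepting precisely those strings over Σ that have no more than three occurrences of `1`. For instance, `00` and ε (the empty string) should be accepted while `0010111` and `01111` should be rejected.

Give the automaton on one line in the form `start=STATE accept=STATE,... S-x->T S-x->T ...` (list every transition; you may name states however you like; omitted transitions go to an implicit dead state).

Count `1`s, saturating at 4: states q0 through q3 mean 0 through 3 `1`s seen; q4 means more than 3. Each `1` increments (capped at q4); other symbols loop. Accept from {q0, q1, q2, q3}.
With 5 states:
        0   1  
>* q0   q0  q1 
 * q1   q1  q2 
 * q2   q2  q3 
 * q3   q3  q4 
   q4   q4  q4 
(> = start, * = accepting)

start=q0 accept=q0,q1,q2,q3 q0-0->q0 q0-1->q1 q1-0->q1 q1-1->q2 q2-0->q2 q2-1->q3 q3-0->q3 q3-1->q4 q4-0->q4 q4-1->q4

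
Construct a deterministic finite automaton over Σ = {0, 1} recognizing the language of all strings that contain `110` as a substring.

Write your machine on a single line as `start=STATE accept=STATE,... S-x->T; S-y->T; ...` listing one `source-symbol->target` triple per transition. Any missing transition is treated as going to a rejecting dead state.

start=S0; accept=S3; S0-0->S0; S0-1->S1; S1-0->S0; S1-1->S2; S2-0->S3; S2-1->S2; S3-0->S3; S3-1->S3

States S0..S2 record the length of the longest prefix of `110` that matches the current input suffix. Reaching S3 means `110` has been seen, and we stay there forever. Accept from S3.
With 4 states:
        0   1  
>  S0   S0  S1 
   S1   S0  S2 
   S2   S3  S2 
 * S3   S3  S3 
(> = start, * = accepting)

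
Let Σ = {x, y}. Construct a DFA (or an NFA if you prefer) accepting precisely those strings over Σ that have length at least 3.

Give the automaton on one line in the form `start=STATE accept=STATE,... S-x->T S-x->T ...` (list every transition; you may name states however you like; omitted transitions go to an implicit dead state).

Count input length up to 4: every symbol moves from s0 toward s4, which means 'more than 3' and absorbs. Accept from {s3, s4}.
5 states suffice.
        x   y  
>  s0   s1  s1 
   s1   s2  s2 
   s2   s3  s3 
 * s3   s4  s4 
 * s4   s4  s4 
(> = start, * = accepting)

start=s0 accept=s3,s4 s0-x->s1 s0-y->s1 s1-x->s2 s1-y->s2 s2-x->s3 s2-y->s3 s3-x->s4 s3-y->s4 s4-x->s4 s4-y->s4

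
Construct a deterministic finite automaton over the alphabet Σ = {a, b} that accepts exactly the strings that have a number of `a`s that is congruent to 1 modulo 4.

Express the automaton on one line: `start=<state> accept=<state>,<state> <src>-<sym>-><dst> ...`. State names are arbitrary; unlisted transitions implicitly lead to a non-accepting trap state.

start=q0 accept=q1 q0-a->q1 q0-b->q0 q1-a->q2 q1-b->q1 q2-a->q3 q2-b->q2 q3-a->q0 q3-b->q3

The only thing that matters is how many `a`s have appeared, reduced mod 4. Use one state per residue: q0 for 0, …, q3 for 3. Reading `a` moves to the next residue; anything else stays put. q1 is accepting.
4 states suffice.
        a   b  
>  q0   q1  q0 
 * q1   q2  q1 
   q2   q3  q2 
   q3   q0  q3 
(> = start, * = accepting)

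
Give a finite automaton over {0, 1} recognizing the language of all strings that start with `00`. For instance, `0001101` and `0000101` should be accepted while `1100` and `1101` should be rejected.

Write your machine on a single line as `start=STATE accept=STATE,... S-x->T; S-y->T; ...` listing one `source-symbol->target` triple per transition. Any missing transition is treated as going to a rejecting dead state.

start=q0; accept=q2; q0-0->q1; q0-1->q3; q1-0->q2; q1-1->q3; q2-0->q2; q2-1->q2; q3-0->q3; q3-1->q3

Check the first 2 symbols one by one: q0 through q1 record how many have matched `00` so far; any wrong symbol goes to the dead state q3. After all 2 match we enter the accepting sink q2.
        0   1  
>  q0   q1  q3 
   q1   q2  q3 
 * q2   q2  q2 
   q3   q3  q3 
(> = start, * = accepting)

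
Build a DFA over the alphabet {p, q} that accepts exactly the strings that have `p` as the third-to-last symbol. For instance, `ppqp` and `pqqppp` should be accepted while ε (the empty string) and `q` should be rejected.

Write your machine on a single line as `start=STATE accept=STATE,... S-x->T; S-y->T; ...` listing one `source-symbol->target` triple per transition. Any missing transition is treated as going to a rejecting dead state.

start=A; accept=H,I,J,K; A-p->B; A-q->C; B-p->D; B-q->E; C-p->F; C-q->G; D-p->H; D-q->I; E-p->J; E-q->K; F-p->L; F-q->M; G-p->N; G-q->O; H-p->H; H-q->I; I-p->J; I-q->K; J-p->L; J-q->M; K-p->N; K-q->O; L-p->H; L-q->I; M-p->J; M-q->K; N-p->L; N-q->M; O-p->N; O-q->O

A DFA must remember the last 3 symbols (since which symbol is third-to-last isn't known until the input ends). Use one state per possible window of the last ≤3 symbols; accept from those whose window starts with `p`.
With 15 states:
       p  q 
>  A   B  C 
   B   D  E 
   C   F  G 
   D   H  I 
   E   J  K 
   F   L  M 
   G   N  O 
 * H   H  I 
 * I   J  K 
 * J   L  M 
 * K   N  O 
   L   H  I 
   M   J  K 
   N   L  M 
   O   N  O 
(> = start, * = accepting)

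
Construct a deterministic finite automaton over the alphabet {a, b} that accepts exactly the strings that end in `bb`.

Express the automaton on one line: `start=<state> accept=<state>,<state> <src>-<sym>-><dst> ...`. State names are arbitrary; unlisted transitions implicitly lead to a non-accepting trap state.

Remember how much of `bb` the current input suffix matches. State q0 means no match yet; q1 means the last symbol is `b`; q2 means the last 2 symbols are `bb`. Only q2 accepts. On a mismatch, fall back to the longest proper suffix that is still a prefix of `bb`.
        a   b  
>  q0   q0  q1 
   q1   q0  q2 
 * q2   q0  q2 
(> = start, * = accepting)

start=q0 accept=q2 q0-a->q0 q0-b->q1 q1-a->q0 q1-b->q2 q2-a->q0 q2-b->q2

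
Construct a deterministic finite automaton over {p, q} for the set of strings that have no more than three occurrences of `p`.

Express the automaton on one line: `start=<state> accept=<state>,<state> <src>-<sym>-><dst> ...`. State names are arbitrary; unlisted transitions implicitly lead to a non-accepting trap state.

start=A accept=A,B,C,D A-p->B A-q->A B-p->C B-q->B C-p->D C-q->C D-p->E D-q->D E-p->E E-q->E

Count `p`s, saturating at 4: states A through D mean 0 through 3 `p`s seen; E means more than 3. Each `p` increments (capped at E); other symbols loop. Accept from {A, B, C, D}.
With 5 states:
       p  q 
>* A   B  A 
 * B   C  B 
 * C   D  C 
 * D   E  D 
   E   E  E 
(> = start, * = accepting)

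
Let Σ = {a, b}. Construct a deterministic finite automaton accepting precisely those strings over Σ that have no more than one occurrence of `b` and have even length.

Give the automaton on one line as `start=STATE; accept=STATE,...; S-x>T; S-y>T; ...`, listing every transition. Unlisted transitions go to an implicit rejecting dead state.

Run two small machines in parallel and take their product. One (3 states) tracks the count of `b`s, saturating at 2; the other (2 states) tracks the input length modulo 2. Each combined state is a pair, one component from each; accept when both components accept. Minimizing collapses redundant product states.
5 states suffice.
        a   b  
>* s0   s1  s2 
   s1   s0  s3 
   s2   s3  s4 
 * s3   s2  s4 
   s4   s4  s4 
(> = start, * = accepting)

start=s0; accept=s0,s3; s0-a>s1; s0-b>s2; s1-a>s0; s1-b>s3; s2-a>s3; s2-b>s4; s3-a>s2; s3-b>s4; s4-a>s4; s4-b>s4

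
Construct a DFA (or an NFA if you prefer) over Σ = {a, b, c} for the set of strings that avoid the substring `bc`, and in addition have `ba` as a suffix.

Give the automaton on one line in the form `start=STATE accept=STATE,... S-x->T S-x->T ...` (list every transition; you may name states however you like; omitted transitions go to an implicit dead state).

Run two small machines in parallel and take their product. One (3 states) tracks partial matches of the forbidden pattern `bc`; the other (3 states) tracks how much of the suffix `ba` has currently been matched. Each combined state is a pair, one component from each; accept when both components accept. Equivalent product states are then merged.
4 states suffice.
        a   b   c  
>  q0   q0  q1  q0 
   q1   q2  q1  q3 
 * q2   q0  q1  q0 
   q3   q3  q3  q3 
(> = start, * = accepting)

start=q0 accept=q2 q0-a->q0 q0-b->q1 q0-c->q0 q1-a->q2 q1-b->q1 q1-c->q3 q2-a->q0 q2-b->q1 q2-c->q0 q3-a->q3 q3-b->q3 q3-c->q3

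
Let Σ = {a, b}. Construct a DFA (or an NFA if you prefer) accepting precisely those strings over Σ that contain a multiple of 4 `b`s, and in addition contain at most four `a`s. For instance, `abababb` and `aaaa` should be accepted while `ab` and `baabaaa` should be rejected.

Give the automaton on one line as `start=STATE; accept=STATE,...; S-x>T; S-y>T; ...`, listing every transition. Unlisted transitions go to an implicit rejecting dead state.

Run two small machines in parallel and take their product. One (4 states) tracks the count of `b`s modulo 4; the other (6 states) tracks the count of `a`s, saturating at 5. Each combined state is a pair, one component from each; accept when both components accept. Equivalent product states are then merged.
A 21-state machine:
          a    b  
>* q0     q1   q2 
 * q1     q3   q4 
   q2     q4   q5 
 * q3     q6   q7 
   q4     q7   q8 
   q5     q8   q9 
 * q6    q10  q11 
   q7    q11  q12 
   q8    q12  q13 
   q9    q13   q0 
 * q10   q14  q15 
   q11   q15  q16 
   q12   q16  q17 
   q13   q17   q1 
   q14   q14  q14 
   q15   q14  q18 
   q16   q18  q19 
   q17   q19   q3 
   q18   q14  q20 
   q19   q20   q6 
   q20   q14  q10 
(> = start, * = accepting)

start=q0; accept=q0,q1,q3,q6,q10; q0-a>q1; q0-b>q2; q1-a>q3; q1-b>q4; q2-a>q4; q2-b>q5; q3-a>q6; q3-b>q7; q4-a>q7; q4-b>q8; q5-a>q8; q5-b>q9; q6-a>q10; q6-b>q11; q7-a>q11; q7-b>q12; q8-a>q12; q8-b>q13; q9-a>q13; q9-b>q0; q10-a>q14; q10-b>q15; q11-a>q15; q11-b>q16; q12-a>q16; q12-b>q17; q13-a>q17; q13-b>q1; q14-a>q14; q14-b>q14; q15-a>q14; q15-b>q18; q16-a>q18; q16-b>q19; q17-a>q19; q17-b>q3; q18-a>q14; q18-b>q20; q19-a>q20; q19-b>q6; q20-a>q14; q20-b>q10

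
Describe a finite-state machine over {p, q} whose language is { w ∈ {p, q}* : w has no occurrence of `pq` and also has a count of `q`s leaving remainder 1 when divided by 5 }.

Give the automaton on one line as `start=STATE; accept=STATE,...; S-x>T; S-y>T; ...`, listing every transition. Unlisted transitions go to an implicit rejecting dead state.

start=A; accept=C,D; A-p>B; A-q>C; B-p>B; B-q>B; C-p>D; C-q>E; D-p>D; D-q>B; E-p>B; E-q>F; F-p>B; F-q>G; G-p>B; G-q>A

Run two small machines in parallel and take their product. The first has 3 states tracking partial matches of the forbidden pattern `pq`; the second has 5 states tracking the count of `q`s modulo 5. A product state is a pair (one from each), accepting exactly when both do. Minimizing collapses redundant product states.
A 7-state machine:
       p  q 
>  A   B  C 
   B   B  B 
 * C   D  E 
 * D   D  B 
   E   B  F 
   F   B  G 
   G   B  A 
(> = start, * = accepting)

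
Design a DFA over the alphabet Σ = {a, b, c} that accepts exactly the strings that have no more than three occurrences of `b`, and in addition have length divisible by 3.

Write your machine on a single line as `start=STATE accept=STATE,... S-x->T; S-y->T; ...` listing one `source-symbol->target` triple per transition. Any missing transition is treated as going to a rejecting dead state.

start=q0; accept=q0,q6,q7,q8; q0-a->q1; q0-b->q2; q0-c->q1; q1-a->q3; q1-b->q4; q1-c->q3; q2-a->q4; q2-b->q5; q2-c->q4; q3-a->q0; q3-b->q6; q3-c->q0; q4-a->q6; q4-b->q7; q4-c->q6; q5-a->q7; q5-b->q8; q5-c->q7; q6-a->q2; q6-b->q9; q6-c->q2; q7-a->q9; q7-b->q10; q7-c->q9; q8-a->q10; q8-b->q11; q8-c->q10; q9-a->q5; q9-b->q12; q9-c->q5; q10-a->q12; q10-b->q13; q10-c->q12; q11-a->q13; q11-b->q13; q11-c->q13; q12-a->q8; q12-b->q14; q12-c->q8; q13-a->q14; q13-b->q14; q13-c->q14; q14-a->q11; q14-b->q11; q14-c->q11

Run two small machines in parallel and take their product. The first has 5 states tracking the count of `b`s, saturating at 4; the second has 3 states tracking the input length modulo 3. A product state is a pair (one from each), accepting exactly when both do.
          a    b    c  
>* q0     q1   q2   q1 
   q1     q3   q4   q3 
   q2     q4   q5   q4 
   q3     q0   q6   q0 
   q4     q6   q7   q6 
   q5     q7   q8   q7 
 * q6     q2   q9   q2 
 * q7     q9  q10   q9 
 * q8    q10  q11  q10 
   q9     q5  q12   q5 
   q10   q12  q13  q12 
   q11   q13  q13  q13 
   q12    q8  q14   q8 
   q13   q14  q14  q14 
   q14   q11  q11  q11 
(> = start, * = accepting)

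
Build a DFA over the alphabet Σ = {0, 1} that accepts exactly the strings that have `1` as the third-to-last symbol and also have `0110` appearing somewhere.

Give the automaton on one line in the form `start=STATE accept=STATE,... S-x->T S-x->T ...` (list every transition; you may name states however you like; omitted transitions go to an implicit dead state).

start=s0 accept=s15,s16,s17,s22 s0-0->s1 s0-1->s2 s1-0->s3 s1-1->s4 s2-0->s5 s2-1->s6 s3-0->s7 s3-1->s8 s4-0->s9 s4-1->s10 s5-0->s11 s5-1->s12 s6-0->s13 s6-1->s14 s7-0->s7 s7-1->s8 s8-0->s9 s8-1->s10 s9-0->s11 s9-1->s12 s10-0->s15 s10-1->s14 s11-0->s7 s11-1->s8 s12-0->s9 s12-1->s10 s13-0->s11 s13-1->s12 s14-0->s13 s14-1->s14 s15-0->s16 s15-1->s17 s16-0->s18 s16-1->s19 s17-0->s20 s17-1->s21 s18-0->s18 s18-1->s19 s19-0->s20 s19-1->s21 s20-0->s16 s20-1->s17 s21-0->s15 s21-1->s22 s22-0->s15 s22-1->s22

Run two small machines in parallel and take their product. The first has 15 states tracking the last 3 symbols read; the second has 5 states tracking whether and how much of `0110` has been seen. A product state is a pair (one from each), accepting exactly when both do.
With 23 states:
          0    1  
>  s0     s1   s2 
   s1     s3   s4 
   s2     s5   s6 
   s3     s7   s8 
   s4     s9  s10 
   s5    s11  s12 
   s6    s13  s14 
   s7     s7   s8 
   s8     s9  s10 
   s9    s11  s12 
   s10   s15  s14 
   s11    s7   s8 
   s12    s9  s10 
   s13   s11  s12 
   s14   s13  s14 
 * s15   s16  s17 
 * s16   s18  s19 
 * s17   s20  s21 
   s18   s18  s19 
   s19   s20  s21 
   s20   s16  s17 
   s21   s15  s22 
 * s22   s15  s22 
(> = start, * = accepting)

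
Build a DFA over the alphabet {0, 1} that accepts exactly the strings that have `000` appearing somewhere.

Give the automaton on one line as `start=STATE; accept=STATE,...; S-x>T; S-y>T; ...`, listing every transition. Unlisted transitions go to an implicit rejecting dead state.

start=S0; accept=S3; S0-0>S1; S0-1>S0; S1-0>S2; S1-1>S0; S2-0>S3; S2-1>S0; S3-0>S3; S3-1>S3

States S0..S2 record the length of the longest prefix of `000` that matches the current input suffix. Reaching S3 means `000` has been seen, and we stay there forever. Accept from S3.
        0   1  
>  S0   S1  S0 
   S1   S2  S0 
   S2   S3  S0 
 * S3   S3  S3 
(> = start, * = accepting)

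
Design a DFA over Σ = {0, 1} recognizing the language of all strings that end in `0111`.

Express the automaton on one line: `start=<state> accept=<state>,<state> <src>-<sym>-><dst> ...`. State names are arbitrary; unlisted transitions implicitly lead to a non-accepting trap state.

start=q0 accept=q4 q0-0->q1 q0-1->q0 q1-0->q1 q1-1->q2 q2-0->q1 q2-1->q3 q3-0->q1 q3-1->q4 q4-0->q1 q4-1->q0

Let each state record the length of the longest suffix of the input read so far that is also a prefix of `0111`. q1 means the last symbol is `0`; q2 means the last 2 symbols are `01`; q3 means the last 3 symbols are `011`; q4 means the last 4 symbols are `0111`. Accept only at q4, where the string currently ends in `0111`.
A 5-state machine:
        0   1  
>  q0   q1  q0 
   q1   q1  q2 
   q2   q1  q3 
   q3   q1  q4 
 * q4   q1  q0 
(> = start, * = accepting)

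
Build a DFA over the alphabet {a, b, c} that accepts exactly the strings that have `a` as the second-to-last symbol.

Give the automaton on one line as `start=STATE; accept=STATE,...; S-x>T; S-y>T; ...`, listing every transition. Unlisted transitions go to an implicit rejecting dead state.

Because acceptance depends on a position counted from the end, the machine has to buffer the most recent 2 symbols. Make each state the string of the last up-to-2 symbols read; on input `x` shift the window left and append `x`. Accept when the buffered window has length 2 and begins with `a`.
          a    b    c  
>  q0     q1   q2   q3 
   q1     q4   q5   q6 
   q2     q7   q8   q9 
   q3    q10  q11  q12 
 * q4     q4   q5   q6 
 * q5     q7   q8   q9 
 * q6    q10  q11  q12 
   q7     q4   q5   q6 
   q8     q7   q8   q9 
   q9    q10  q11  q12 
   q10    q4   q5   q6 
   q11    q7   q8   q9 
   q12   q10  q11  q12 
(> = start, * = accepting)

start=q0; accept=q4,q5,q6; q0-a>q1; q0-b>q2; q0-c>q3; q1-a>q4; q1-b>q5; q1-c>q6; q2-a>q7; q2-b>q8; q2-c>q9; q3-a>q10; q3-b>q11; q3-c>q12; q4-a>q4; q4-b>q5; q4-c>q6; q5-a>q7; q5-b>q8; q5-c>q9; q6-a>q10; q6-b>q11; q6-c>q12; q7-a>q4; q7-b>q5; q7-c>q6; q8-a>q7; q8-b>q8; q8-c>q9; q9-a>q10; q9-b>q11; q9-c>q12; q10-a>q4; q10-b>q5; q10-c>q6; q11-a>q7; q11-b>q8; q11-c>q9; q12-a>q10; q12-b>q11; q12-c>q12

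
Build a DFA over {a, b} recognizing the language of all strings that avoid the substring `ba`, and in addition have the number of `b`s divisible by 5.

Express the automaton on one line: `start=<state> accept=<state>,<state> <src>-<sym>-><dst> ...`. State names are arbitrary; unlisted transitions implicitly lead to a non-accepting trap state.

start=q0 accept=q0,q6 q0-a->q0 q0-b->q1 q1-a->q2 q1-b->q3 q2-a->q2 q2-b->q2 q3-a->q2 q3-b->q4 q4-a->q2 q4-b->q5 q5-a->q2 q5-b->q6 q6-a->q2 q6-b->q1

Handle the two conditions separately and then intersect. One (3 states) tracks partial matches of the forbidden pattern `ba`; the other (5 states) tracks the count of `b`s modulo 5. Each combined state is a pair, one component from each; accept when both components accept. After merging equivalent states the machine shrinks.
A 7-state machine:
        a   b  
>* q0   q0  q1 
   q1   q2  q3 
   q2   q2  q2 
   q3   q2  q4 
   q4   q2  q5 
   q5   q2  q6 
 * q6   q2  q1 
(> = start, * = accepting)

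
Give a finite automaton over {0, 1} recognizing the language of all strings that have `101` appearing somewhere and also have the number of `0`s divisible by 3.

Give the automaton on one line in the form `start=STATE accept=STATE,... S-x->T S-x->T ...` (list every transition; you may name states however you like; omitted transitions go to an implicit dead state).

start=s0 accept=s11 s0-0->s1 s0-1->s2 s1-0->s3 s1-1->s4 s2-0->s5 s2-1->s2 s3-0->s0 s3-1->s6 s4-0->s7 s4-1->s4 s5-0->s3 s5-1->s8 s6-0->s9 s6-1->s6 s7-0->s0 s7-1->s10 s8-0->s10 s8-1->s8 s9-0->s1 s9-1->s11 s10-0->s11 s10-1->s10 s11-0->s8 s11-1->s11

Handle the two conditions separately and then intersect. The first has 4 states tracking whether and how much of `101` has been seen; the second has 3 states tracking the count of `0`s modulo 3. A product state is a pair (one from each), accepting exactly when both do.
With 12 states:
          0    1  
>  s0     s1   s2 
   s1     s3   s4 
   s2     s5   s2 
   s3     s0   s6 
   s4     s7   s4 
   s5     s3   s8 
   s6     s9   s6 
   s7     s0  s10 
   s8    s10   s8 
   s9     s1  s11 
   s10   s11  s10 
 * s11    s8  s11 
(> = start, * = accepting)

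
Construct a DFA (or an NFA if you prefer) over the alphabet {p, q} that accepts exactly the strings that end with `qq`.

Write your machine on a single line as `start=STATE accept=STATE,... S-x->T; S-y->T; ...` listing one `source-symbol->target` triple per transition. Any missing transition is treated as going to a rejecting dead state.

start=S0; accept=S2; S0-p->S0; S0-q->S1; S1-p->S0; S1-q->S2; S2-p->S0; S2-q->S2

Let each state record the length of the longest suffix of the input read so far that is also a prefix of `qq`. S1 means the last symbol is `q`; S2 means the last 2 symbols are `qq`. Accept only at S2, where the string currently ends in `qq`.
With 3 states:
        p   q  
>  S0   S0  S1 
   S1   S0  S2 
 * S2   S0  S2 
(> = start, * = accepting)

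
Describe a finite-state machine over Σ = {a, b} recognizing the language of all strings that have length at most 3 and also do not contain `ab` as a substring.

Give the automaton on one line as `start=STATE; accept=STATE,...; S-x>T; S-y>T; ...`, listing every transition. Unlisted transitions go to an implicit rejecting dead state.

Handle the two conditions separately and then intersect. One (5 states) tracks the input length, saturating at 4; the other (3 states) tracks partial matches of the forbidden pattern `ab`. Each combined state is a pair, one component from each; accept when both components accept. Equivalent product states are then merged.
7 states suffice.
        a   b  
>* s0   s1  s2 
 * s1   s3  s4 
 * s2   s3  s5 
 * s3   s6  s4 
   s4   s4  s4 
 * s5   s6  s6 
 * s6   s4  s4 
(> = start, * = accepting)

start=s0; accept=s0,s1,s2,s3,s5,s6; s0-a>s1; s0-b>s2; s1-a>s3; s1-b>s4; s2-a>s3; s2-b>s5; s3-a>s6; s3-b>s4; s4-a>s4; s4-b>s4; s5-a>s6; s5-b>s6; s6-a>s4; s6-b>s4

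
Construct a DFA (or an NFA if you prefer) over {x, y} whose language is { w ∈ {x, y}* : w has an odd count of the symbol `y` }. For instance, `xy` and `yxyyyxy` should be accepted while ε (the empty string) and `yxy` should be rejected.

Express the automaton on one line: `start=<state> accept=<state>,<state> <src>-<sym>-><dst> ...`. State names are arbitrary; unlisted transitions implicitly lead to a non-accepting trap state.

Keep the running count of `y`s modulo 2: each `y` advances along the cycle A → B → A while other symbols loop. Accept at B.
A 2-state machine:
       x  y 
>  A   A  B 
 * B   B  A 
(> = start, * = accepting)

start=A accept=B A-x->A A-y->B B-x->B B-y->A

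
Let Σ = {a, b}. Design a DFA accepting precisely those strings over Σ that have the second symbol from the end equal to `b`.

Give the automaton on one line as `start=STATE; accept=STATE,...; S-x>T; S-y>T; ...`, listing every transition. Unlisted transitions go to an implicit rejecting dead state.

start=s0; accept=s5,s6; s0-a>s1; s0-b>s2; s1-a>s3; s1-b>s4; s2-a>s5; s2-b>s6; s3-a>s3; s3-b>s4; s4-a>s5; s4-b>s6; s5-a>s3; s5-b>s4; s6-a>s5; s6-b>s6

A DFA must remember the last 2 symbols (since which symbol is second-to-last isn't known until the input ends). Use one state per possible window of the last ≤2 symbols; accept from those whose window starts with `b`.
7 states suffice.
        a   b  
>  s0   s1  s2 
   s1   s3  s4 
   s2   s5  s6 
   s3   s3  s4 
   s4   s5  s6 
 * s5   s3  s4 
 * s6   s5  s6 
(> = start, * = accepting)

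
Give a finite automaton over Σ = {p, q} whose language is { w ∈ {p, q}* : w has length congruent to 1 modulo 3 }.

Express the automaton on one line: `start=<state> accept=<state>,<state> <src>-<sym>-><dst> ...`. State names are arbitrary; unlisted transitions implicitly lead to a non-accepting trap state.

Only the length mod 3 matters, so use a 3-cycle: from any state, every input symbol moves to the next state, wrapping s2 back to s0. Mark s1 accepting.
        p   q  
>  s0   s1  s1 
 * s1   s2  s2 
   s2   s0  s0 
(> = start, * = accepting)

start=s0 accept=s1 s0-p->s1 s0-q->s1 s1-p->s2 s1-q->s2 s2-p->s0 s2-q->s0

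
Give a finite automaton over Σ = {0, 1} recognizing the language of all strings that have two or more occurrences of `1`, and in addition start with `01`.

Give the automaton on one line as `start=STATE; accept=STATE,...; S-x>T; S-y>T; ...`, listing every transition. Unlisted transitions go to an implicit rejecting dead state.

Run two small machines in parallel and take their product. The first has 4 states tracking the count of `1`s, saturating at 3; the second has 4 states tracking whether the input so far still matches the prefix `01`. A product state is a pair (one from each), accepting exactly when both do.
9 states suffice.
        0   1  
>  q0   q1  q2 
   q1   q3  q4 
   q2   q2  q5 
   q3   q3  q2 
   q4   q4  q6 
   q5   q5  q7 
 * q6   q6  q8 
   q7   q7  q7 
 * q8   q8  q8 
(> = start, * = accepting)

start=q0; accept=q6,q8; q0-0>q1; q0-1>q2; q1-0>q3; q1-1>q4; q2-0>q2; q2-1>q5; q3-0>q3; q3-1>q2; q4-0>q4; q4-1>q6; q5-0>q5; q5-1>q7; q6-0>q6; q6-1>q8; q7-0>q7; q7-1>q7; q8-0>q8; q8-1>q8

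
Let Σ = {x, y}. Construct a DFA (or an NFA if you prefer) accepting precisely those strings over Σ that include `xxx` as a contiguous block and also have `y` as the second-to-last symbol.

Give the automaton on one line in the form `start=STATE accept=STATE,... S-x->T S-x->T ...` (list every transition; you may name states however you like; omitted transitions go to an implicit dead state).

start=q0 accept=q9,q10 q0-x->q1 q0-y->q2 q1-x->q3 q1-y->q4 q2-x->q5 q2-y->q6 q3-x->q7 q3-y->q4 q4-x->q5 q4-y->q6 q5-x->q3 q5-y->q4 q6-x->q5 q6-y->q6 q7-x->q7 q7-y->q8 q8-x->q9 q8-y->q10 q9-x->q7 q9-y->q8 q10-x->q9 q10-y->q10

Handle the two conditions separately and then intersect. One (4 states) tracks whether and how much of `xxx` has been seen; the other (7 states) tracks the last 2 symbols read. Each combined state is a pair, one component from each; accept when both components accept.
With 11 states:
          x    y  
>  q0     q1   q2 
   q1     q3   q4 
   q2     q5   q6 
   q3     q7   q4 
   q4     q5   q6 
   q5     q3   q4 
   q6     q5   q6 
   q7     q7   q8 
   q8     q9  q10 
 * q9     q7   q8 
 * q10    q9  q10 
(> = start, * = accepting)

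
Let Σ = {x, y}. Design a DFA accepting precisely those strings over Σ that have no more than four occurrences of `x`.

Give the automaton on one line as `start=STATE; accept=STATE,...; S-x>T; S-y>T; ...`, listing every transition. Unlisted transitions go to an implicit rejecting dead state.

Only the number of `x`s matters, and only up to 5. Make a chain q0 → q1 → q2 → q3 → q4 → q5 advanced by each `x` (with q5 absorbing); every other symbol self-loops. The accepting set is {q0, q1, q2, q3, q4}.
        x   y  
>* q0   q1  q0 
 * q1   q2  q1 
 * q2   q3  q2 
 * q3   q4  q3 
 * q4   q5  q4 
   q5   q5  q5 
(> = start, * = accepting)

start=q0; accept=q0,q1,q2,q3,q4; q0-x>q1; q0-y>q0; q1-x>q2; q1-y>q1; q2-x>q3; q2-y>q2; q3-x>q4; q3-y>q3; q4-x>q5; q4-y>q4; q5-x>q5; q5-y>q5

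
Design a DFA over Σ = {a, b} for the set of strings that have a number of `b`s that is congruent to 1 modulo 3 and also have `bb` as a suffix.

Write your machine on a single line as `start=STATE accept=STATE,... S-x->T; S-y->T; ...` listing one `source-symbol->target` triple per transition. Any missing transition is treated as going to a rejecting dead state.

Handle the two conditions separately and then intersect. One (3 states) tracks the count of `b`s modulo 3; the other (3 states) tracks how much of the suffix `bb` has currently been matched. Each combined state is a pair, one component from each; accept when both components accept.
        a   b  
>  q0   q0  q1 
   q1   q2  q3 
   q2   q2  q4 
   q3   q5  q6 
   q4   q5  q6 
   q5   q5  q7 
   q6   q0  q8 
   q7   q0  q8 
 * q8   q2  q3 
(> = start, * = accepting)

start=q0; accept=q8; q0-a->q0; q0-b->q1; q1-a->q2; q1-b->q3; q2-a->q2; q2-b->q4; q3-a->q5; q3-b->q6; q4-a->q5; q4-b->q6; q5-a->q5; q5-b->q7; q6-a->q0; q6-b->q8; q7-a->q0; q7-b->q8; q8-a->q2; q8-b->q3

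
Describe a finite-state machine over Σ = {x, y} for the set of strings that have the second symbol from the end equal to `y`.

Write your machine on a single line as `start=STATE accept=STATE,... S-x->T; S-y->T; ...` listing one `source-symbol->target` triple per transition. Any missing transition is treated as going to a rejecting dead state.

start=A; accept=F,G; A-x->B; A-y->C; B-x->D; B-y->E; C-x->F; C-y->G; D-x->D; D-y->E; E-x->F; E-y->G; F-x->D; F-y->E; G-x->F; G-y->G

Because acceptance depends on a position counted from the end, the machine has to buffer the most recent 2 symbols. Make each state the string of the last up-to-2 symbols read; on input `x` shift the window left and append `x`. Accept when the buffered window has length 2 and begins with `y`.
With 7 states:
       x  y 
>  A   B  C 
   B   D  E 
   C   F  G 
   D   D  E 
   E   F  G 
 * F   D  E 
 * G   F  G 
(> = start, * = accepting)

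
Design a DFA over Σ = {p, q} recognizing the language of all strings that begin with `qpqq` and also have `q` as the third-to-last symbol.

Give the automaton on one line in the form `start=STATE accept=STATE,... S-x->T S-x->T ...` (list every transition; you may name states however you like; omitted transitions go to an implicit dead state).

start=s0 accept=s17,s18,s19,s20 s0-p->s1 s0-q->s2 s1-p->s3 s1-q->s4 s2-p->s5 s2-q->s6 s3-p->s7 s3-q->s8 s4-p->s9 s4-q->s10 s5-p->s11 s5-q->s12 s6-p->s13 s6-q->s14 s7-p->s7 s7-q->s8 s8-p->s9 s8-q->s10 s9-p->s11 s9-q->s15 s10-p->s13 s10-q->s14 s11-p->s7 s11-q->s8 s12-p->s9 s12-q->s16 s13-p->s11 s13-q->s15 s14-p->s13 s14-q->s14 s15-p->s9 s15-q->s10 s16-p->s17 s16-q->s18 s17-p->s19 s17-q->s20 s18-p->s17 s18-q->s18 s19-p->s21 s19-q->s22 s20-p->s23 s20-q->s16 s21-p->s21 s21-q->s22 s22-p->s23 s22-q->s16 s23-p->s19 s23-q->s20

Build one automaton per condition and run them in lockstep. One (6 states) tracks whether the input so far still matches the prefix `qpqq`; the other (15 states) tracks the last 3 symbols read. Each combined state is a pair, one component from each; accept when both components accept.
          p    q  
>  s0     s1   s2 
   s1     s3   s4 
   s2     s5   s6 
   s3     s7   s8 
   s4     s9  s10 
   s5    s11  s12 
   s6    s13  s14 
   s7     s7   s8 
   s8     s9  s10 
   s9    s11  s15 
   s10   s13  s14 
   s11    s7   s8 
   s12    s9  s16 
   s13   s11  s15 
   s14   s13  s14 
   s15    s9  s10 
   s16   s17  s18 
 * s17   s19  s20 
 * s18   s17  s18 
 * s19   s21  s22 
 * s20   s23  s16 
   s21   s21  s22 
   s22   s23  s16 
   s23   s19  s20 
(> = start, * = accepting)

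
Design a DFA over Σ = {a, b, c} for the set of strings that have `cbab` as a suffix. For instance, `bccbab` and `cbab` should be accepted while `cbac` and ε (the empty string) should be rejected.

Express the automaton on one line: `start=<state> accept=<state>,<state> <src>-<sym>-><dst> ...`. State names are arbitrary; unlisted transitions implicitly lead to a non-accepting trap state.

Let each state record the length of the longest suffix of the input read so far that is also a prefix of `cbab`. S1 means the last symbol is `c`; S2 means the last 2 symbols are `cb`; S3 means the last 3 symbols are `cba`; S4 means the last 4 symbols are `cbab`. Accept only at S4, where the string currently ends in `cbab`.
With 5 states:
        a   b   c  
>  S0   S0  S0  S1 
   S1   S0  S2  S1 
   S2   S3  S0  S1 
   S3   S0  S4  S1 
 * S4   S0  S0  S1 
(> = start, * = accepting)

start=S0 accept=S4 S0-a->S0 S0-b->S0 S0-c->S1 S1-a->S0 S1-b->S2 S1-c->S1 S2-a->S3 S2-b->S0 S2-c->S1 S3-a->S0 S3-b->S4 S3-c->S1 S4-a->S0 S4-b->S0 S4-c->S1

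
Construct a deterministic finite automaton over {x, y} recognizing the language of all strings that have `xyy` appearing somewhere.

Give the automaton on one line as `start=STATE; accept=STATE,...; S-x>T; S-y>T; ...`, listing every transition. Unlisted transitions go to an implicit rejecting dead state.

Track how much of `xyy` has been matched so far: state q0 is no progress, q3 is the absorbing accept state reached once `xyy` has occurred. Intermediate states record partial matches; on a mismatch, fall back to the longest reusable overlap.
4 states suffice.
        x   y  
>  q0   q1  q0 
   q1   q1  q2 
   q2   q1  q3 
 * q3   q3  q3 
(> = start, * = accepting)

start=q0; accept=q3; q0-x>q1; q0-y>q0; q1-x>q1; q1-y>q2; q2-x>q1; q2-y>q3; q3-x>q3; q3-y>q3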